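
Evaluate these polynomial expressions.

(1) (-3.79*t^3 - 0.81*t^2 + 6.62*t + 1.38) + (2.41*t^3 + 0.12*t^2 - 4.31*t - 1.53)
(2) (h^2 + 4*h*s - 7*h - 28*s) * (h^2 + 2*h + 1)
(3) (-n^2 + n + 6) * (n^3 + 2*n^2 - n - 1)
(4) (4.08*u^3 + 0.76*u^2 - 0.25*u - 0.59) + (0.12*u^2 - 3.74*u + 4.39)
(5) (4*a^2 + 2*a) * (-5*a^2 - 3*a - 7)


(1) = -1.38*t^3 - 0.69*t^2 + 2.31*t - 0.15
(2) = h^4 + 4*h^3*s - 5*h^3 - 20*h^2*s - 13*h^2 - 52*h*s - 7*h - 28*s
(3) = -n^5 - n^4 + 9*n^3 + 12*n^2 - 7*n - 6
(4) = 4.08*u^3 + 0.88*u^2 - 3.99*u + 3.8
(5) = -20*a^4 - 22*a^3 - 34*a^2 - 14*a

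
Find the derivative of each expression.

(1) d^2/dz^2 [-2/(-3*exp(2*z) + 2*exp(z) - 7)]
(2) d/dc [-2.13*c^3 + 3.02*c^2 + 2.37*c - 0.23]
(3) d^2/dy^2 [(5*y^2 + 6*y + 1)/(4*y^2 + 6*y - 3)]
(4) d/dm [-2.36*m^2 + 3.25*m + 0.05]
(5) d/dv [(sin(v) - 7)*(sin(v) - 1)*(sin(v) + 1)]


(1) = 4*((1 - 6*exp(z))*(3*exp(2*z) - 2*exp(z) + 7) + 4*(3*exp(z) - 1)^2*exp(z))*exp(z)/(3*exp(2*z) - 2*exp(z) + 7)^3
(2) = -6.39*c^2 + 6.04*c + 2.37
(3) = 6*(-8*y^3 + 76*y^2 + 96*y + 67)/(64*y^6 + 288*y^5 + 288*y^4 - 216*y^3 - 216*y^2 + 162*y - 27)
(4) = 3.25 - 4.72*m
(5) = (3*sin(v)^2 - 14*sin(v) - 1)*cos(v)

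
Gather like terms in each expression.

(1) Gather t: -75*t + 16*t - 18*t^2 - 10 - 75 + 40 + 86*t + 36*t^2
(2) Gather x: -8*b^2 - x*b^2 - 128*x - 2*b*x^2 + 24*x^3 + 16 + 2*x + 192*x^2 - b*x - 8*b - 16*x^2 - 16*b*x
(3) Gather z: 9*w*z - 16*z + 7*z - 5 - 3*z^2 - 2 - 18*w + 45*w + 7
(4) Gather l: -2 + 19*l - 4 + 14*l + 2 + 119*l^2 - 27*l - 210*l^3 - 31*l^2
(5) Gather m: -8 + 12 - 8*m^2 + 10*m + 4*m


(1) = 18*t^2 + 27*t - 45
(2) = -8*b^2 - 8*b + 24*x^3 + x^2*(176 - 2*b) + x*(-b^2 - 17*b - 126) + 16
(3) = 27*w - 3*z^2 + z*(9*w - 9)
(4) = -210*l^3 + 88*l^2 + 6*l - 4
(5) = -8*m^2 + 14*m + 4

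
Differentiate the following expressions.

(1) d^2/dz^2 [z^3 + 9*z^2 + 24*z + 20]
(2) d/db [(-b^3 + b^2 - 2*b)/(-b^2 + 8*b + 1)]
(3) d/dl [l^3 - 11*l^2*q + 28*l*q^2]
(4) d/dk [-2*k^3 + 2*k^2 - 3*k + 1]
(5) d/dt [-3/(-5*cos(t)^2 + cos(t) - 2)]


(1) = 6*z + 18
(2) = (b^4 - 16*b^3 + 3*b^2 + 2*b - 2)/(b^4 - 16*b^3 + 62*b^2 + 16*b + 1)
(3) = 3*l^2 - 22*l*q + 28*q^2
(4) = -6*k^2 + 4*k - 3
(5) = 3*(10*cos(t) - 1)*sin(t)/(5*sin(t)^2 + cos(t) - 7)^2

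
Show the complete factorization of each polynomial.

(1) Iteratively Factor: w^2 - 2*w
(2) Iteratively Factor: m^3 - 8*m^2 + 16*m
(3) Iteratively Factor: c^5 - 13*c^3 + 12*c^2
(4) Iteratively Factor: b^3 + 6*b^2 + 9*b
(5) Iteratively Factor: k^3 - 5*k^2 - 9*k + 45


(1) = (w)*(w - 2)
(2) = (m - 4)*(m^2 - 4*m) = (m - 4)^2*(m)
(3) = (c + 4)*(c^4 - 4*c^3 + 3*c^2) = (c - 3)*(c + 4)*(c^3 - c^2) = c*(c - 3)*(c + 4)*(c^2 - c) = c^2*(c - 3)*(c + 4)*(c - 1)
(4) = (b + 3)*(b^2 + 3*b) = (b + 3)^2*(b)
(5) = (k - 3)*(k^2 - 2*k - 15) = (k - 3)*(k + 3)*(k - 5)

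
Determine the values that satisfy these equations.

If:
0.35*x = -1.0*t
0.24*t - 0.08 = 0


Then:
t = 0.33
x = -0.95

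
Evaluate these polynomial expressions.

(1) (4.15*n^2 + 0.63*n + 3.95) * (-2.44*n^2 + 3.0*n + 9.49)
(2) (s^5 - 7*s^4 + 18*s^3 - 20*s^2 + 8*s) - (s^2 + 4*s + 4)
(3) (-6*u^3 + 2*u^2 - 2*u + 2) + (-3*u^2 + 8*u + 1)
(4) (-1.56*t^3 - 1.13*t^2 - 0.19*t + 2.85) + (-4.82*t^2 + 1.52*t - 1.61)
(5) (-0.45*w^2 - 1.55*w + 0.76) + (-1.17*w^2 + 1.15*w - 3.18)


(1) = -10.126*n^4 + 10.9128*n^3 + 31.6355*n^2 + 17.8287*n + 37.4855
(2) = s^5 - 7*s^4 + 18*s^3 - 21*s^2 + 4*s - 4
(3) = -6*u^3 - u^2 + 6*u + 3
(4) = -1.56*t^3 - 5.95*t^2 + 1.33*t + 1.24
(5) = -1.62*w^2 - 0.4*w - 2.42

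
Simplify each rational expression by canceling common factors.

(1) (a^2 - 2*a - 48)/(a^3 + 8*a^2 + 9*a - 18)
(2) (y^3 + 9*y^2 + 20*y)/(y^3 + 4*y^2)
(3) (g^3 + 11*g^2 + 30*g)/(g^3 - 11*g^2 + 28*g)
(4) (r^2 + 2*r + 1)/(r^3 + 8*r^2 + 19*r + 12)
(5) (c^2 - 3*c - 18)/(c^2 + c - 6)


(1) = (a - 8)/(a^2 + 2*a - 3)
(2) = (y + 5)/y
(3) = (g^2 + 11*g + 30)/(g^2 - 11*g + 28)
(4) = (r + 1)/(r^2 + 7*r + 12)
(5) = (c - 6)/(c - 2)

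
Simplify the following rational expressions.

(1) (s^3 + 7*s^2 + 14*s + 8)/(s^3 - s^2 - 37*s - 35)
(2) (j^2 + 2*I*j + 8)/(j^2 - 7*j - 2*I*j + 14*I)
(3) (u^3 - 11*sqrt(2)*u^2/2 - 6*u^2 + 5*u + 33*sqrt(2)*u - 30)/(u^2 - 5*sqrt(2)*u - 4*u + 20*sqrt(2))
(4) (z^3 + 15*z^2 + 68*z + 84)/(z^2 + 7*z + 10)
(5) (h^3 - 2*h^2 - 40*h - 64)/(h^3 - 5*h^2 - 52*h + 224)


(1) = (s^2 + 6*s + 8)/(s^2 - 2*s - 35)
(2) = (j + 4*I)/(j - 7)
(3) = (2*u^2 + u*(-12 - sqrt(2)) + 6*sqrt(2))/(2*u - 8)
(4) = (z^2 + 13*z + 42)/(z + 5)
(5) = (h^2 + 6*h + 8)/(h^2 + 3*h - 28)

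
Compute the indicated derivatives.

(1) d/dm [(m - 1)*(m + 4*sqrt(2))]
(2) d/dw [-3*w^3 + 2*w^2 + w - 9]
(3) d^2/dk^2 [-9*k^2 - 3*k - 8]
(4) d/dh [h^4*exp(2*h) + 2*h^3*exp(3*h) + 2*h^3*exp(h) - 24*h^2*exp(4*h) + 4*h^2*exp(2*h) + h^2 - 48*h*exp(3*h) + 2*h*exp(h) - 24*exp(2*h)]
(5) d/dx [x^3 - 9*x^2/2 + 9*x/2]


(1) = 2*m - 1 + 4*sqrt(2)
(2) = -9*w^2 + 4*w + 1
(3) = -18
(4) = 2*h^4*exp(2*h) + 6*h^3*exp(3*h) + 4*h^3*exp(2*h) + 2*h^3*exp(h) - 96*h^2*exp(4*h) + 6*h^2*exp(3*h) + 8*h^2*exp(2*h) + 6*h^2*exp(h) - 48*h*exp(4*h) - 144*h*exp(3*h) + 8*h*exp(2*h) + 2*h*exp(h) + 2*h - 48*exp(3*h) - 48*exp(2*h) + 2*exp(h)
(5) = 3*x^2 - 9*x + 9/2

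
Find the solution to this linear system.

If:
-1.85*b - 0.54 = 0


Then:
b = -0.29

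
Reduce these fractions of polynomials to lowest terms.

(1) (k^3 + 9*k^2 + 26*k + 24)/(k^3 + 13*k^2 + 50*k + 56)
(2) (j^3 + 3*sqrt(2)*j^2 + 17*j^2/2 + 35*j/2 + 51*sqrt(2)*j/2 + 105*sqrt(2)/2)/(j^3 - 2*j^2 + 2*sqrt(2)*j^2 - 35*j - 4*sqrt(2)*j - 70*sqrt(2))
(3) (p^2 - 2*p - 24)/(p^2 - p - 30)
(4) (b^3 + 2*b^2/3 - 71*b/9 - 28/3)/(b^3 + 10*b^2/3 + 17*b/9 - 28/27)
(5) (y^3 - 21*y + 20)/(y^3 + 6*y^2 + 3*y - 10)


(1) = (k + 3)/(k + 7)
(2) = (2*j^2 + j*(7 + 6*sqrt(2)) + 21*sqrt(2))/(2*j^2 + j*(-14 + 4*sqrt(2)) - 28*sqrt(2))
(3) = (p + 4)/(p + 5)
(4) = (3*b - 9)/(3*b - 1)
(5) = (y - 4)/(y + 2)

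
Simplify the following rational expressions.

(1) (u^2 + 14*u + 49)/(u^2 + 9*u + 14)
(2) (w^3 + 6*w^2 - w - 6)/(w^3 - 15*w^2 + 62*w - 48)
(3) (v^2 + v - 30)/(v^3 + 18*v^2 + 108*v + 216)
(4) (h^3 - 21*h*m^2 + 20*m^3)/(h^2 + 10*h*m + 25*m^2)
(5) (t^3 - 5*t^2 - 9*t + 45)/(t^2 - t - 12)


(1) = (u + 7)/(u + 2)
(2) = (w^2 + 7*w + 6)/(w^2 - 14*w + 48)
(3) = (v - 5)/(v^2 + 12*v + 36)
(4) = (h^2 - 5*h*m + 4*m^2)/(h + 5*m)
(5) = (t^2 - 8*t + 15)/(t - 4)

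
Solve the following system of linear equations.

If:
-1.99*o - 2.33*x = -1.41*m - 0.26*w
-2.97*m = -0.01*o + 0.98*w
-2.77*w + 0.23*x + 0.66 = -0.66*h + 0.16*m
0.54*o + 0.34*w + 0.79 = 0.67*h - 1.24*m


Then:
h = 1.08433070548249 - 0.926983296696606*x
m = 0.0423866288126743*x - 0.167233991969624
o = -1.15915029322027*x - 0.0523443425265366
w = 0.506287257882161 - 0.140285500516169*x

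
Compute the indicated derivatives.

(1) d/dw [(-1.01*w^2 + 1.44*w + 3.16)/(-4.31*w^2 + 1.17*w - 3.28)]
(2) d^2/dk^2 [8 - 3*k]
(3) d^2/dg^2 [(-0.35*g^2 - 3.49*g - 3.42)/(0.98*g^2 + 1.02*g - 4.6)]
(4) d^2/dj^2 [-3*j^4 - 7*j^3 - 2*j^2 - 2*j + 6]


(1) = (5.0247*w^2 + 33.8648*w - 8.4204)/(18.5761*w^4 - 10.0854*w^3 + 29.6425*w^2 - 7.6752*w + 10.7584)
(2) = 0
(3) = (-6.003872*g^3 - 29.174208*g^2 - 114.909312*g - 85.513216)/(0.941192*g^6 + 2.938824*g^5 - 10.194744*g^4 - 26.527752*g^3 + 47.85288*g^2 + 64.7496*g - 97.336)
(4) = -36*j^2 - 42*j - 4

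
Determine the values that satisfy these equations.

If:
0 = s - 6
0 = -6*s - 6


Then:
No Solution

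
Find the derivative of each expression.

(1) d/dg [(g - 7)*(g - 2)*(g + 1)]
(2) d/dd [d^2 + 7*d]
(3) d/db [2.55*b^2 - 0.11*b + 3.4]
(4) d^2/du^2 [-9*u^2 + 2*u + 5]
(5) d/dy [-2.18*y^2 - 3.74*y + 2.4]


(1) = 3*g^2 - 16*g + 5
(2) = 2*d + 7
(3) = 5.1*b - 0.11
(4) = -18
(5) = -4.36*y - 3.74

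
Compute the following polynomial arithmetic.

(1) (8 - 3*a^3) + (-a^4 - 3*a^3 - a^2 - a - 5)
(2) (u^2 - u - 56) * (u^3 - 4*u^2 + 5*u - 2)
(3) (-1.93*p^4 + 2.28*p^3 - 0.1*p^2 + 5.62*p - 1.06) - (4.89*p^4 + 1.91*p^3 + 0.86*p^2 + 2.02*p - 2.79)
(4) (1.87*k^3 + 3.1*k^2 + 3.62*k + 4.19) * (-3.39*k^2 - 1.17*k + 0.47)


(1) = -a^4 - 6*a^3 - a^2 - a + 3
(2) = u^5 - 5*u^4 - 47*u^3 + 217*u^2 - 278*u + 112
(3) = -6.82*p^4 + 0.37*p^3 - 0.96*p^2 + 3.6*p + 1.73
(4) = -6.3393*k^5 - 12.6969*k^4 - 15.0199*k^3 - 16.9825*k^2 - 3.2009*k + 1.9693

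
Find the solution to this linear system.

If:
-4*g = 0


Then:
g = 0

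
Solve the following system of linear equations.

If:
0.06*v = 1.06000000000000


Then:
v = 17.67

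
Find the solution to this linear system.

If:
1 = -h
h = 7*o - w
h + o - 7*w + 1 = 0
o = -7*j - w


Then:
h = -1
j = 1/42
o = -7/48
w = -1/48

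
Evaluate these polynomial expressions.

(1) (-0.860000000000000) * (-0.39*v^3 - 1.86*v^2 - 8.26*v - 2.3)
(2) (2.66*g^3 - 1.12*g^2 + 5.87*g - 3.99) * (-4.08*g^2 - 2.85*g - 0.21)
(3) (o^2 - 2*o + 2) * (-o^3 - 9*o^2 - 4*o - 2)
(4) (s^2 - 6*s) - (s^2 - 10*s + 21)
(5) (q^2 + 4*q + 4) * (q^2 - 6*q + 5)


(1) = 0.3354*v^3 + 1.5996*v^2 + 7.1036*v + 1.978
(2) = -10.8528*g^5 - 3.0114*g^4 - 21.3162*g^3 - 0.2151*g^2 + 10.1388*g + 0.8379
(3) = -o^5 - 7*o^4 + 12*o^3 - 12*o^2 - 4*o - 4
(4) = 4*s - 21
(5) = q^4 - 2*q^3 - 15*q^2 - 4*q + 20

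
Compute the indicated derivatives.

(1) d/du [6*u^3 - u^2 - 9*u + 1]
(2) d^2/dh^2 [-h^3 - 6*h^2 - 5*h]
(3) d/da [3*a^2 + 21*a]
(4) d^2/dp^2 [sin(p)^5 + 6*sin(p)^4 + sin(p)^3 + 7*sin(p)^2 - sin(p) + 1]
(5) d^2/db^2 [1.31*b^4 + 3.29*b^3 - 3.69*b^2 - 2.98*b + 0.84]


(1) = 18*u^2 - 2*u - 9
(2) = -6*h - 12
(3) = 6*a + 21
(4) = -25*sin(p)^5 - 96*sin(p)^4 + 11*sin(p)^3 + 44*sin(p)^2 + 7*sin(p) + 14
(5) = 15.72*b^2 + 19.74*b - 7.38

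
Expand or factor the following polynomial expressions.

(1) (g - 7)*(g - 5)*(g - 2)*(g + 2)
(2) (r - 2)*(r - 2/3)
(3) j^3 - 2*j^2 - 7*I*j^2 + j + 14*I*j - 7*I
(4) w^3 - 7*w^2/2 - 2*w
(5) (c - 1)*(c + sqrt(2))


(1) = g^4 - 12*g^3 + 31*g^2 + 48*g - 140
(2) = r^2 - 8*r/3 + 4/3
(3) = (j - 1)^2*(j - 7*I)
(4) = w*(w - 4)*(w + 1/2)
(5) = c^2 - c + sqrt(2)*c - sqrt(2)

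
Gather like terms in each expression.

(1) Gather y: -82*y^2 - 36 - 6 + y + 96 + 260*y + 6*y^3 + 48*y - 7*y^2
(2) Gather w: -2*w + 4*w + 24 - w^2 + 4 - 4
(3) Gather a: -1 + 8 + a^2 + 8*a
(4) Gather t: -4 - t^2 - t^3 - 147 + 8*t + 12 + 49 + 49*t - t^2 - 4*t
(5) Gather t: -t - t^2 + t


(1) = 6*y^3 - 89*y^2 + 309*y + 54
(2) = -w^2 + 2*w + 24
(3) = a^2 + 8*a + 7
(4) = -t^3 - 2*t^2 + 53*t - 90
(5) = -t^2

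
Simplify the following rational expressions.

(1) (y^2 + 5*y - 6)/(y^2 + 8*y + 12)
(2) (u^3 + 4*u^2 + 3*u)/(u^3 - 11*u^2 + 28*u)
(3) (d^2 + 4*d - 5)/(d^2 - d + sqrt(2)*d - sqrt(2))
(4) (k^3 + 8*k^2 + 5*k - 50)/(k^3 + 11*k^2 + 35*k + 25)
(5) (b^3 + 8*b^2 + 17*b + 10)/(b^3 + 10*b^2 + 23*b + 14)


(1) = (y - 1)/(y + 2)
(2) = (u^2 + 4*u + 3)/(u^2 - 11*u + 28)
(3) = (d + 5)/(d + sqrt(2))
(4) = (k - 2)/(k + 1)
(5) = (b + 5)/(b + 7)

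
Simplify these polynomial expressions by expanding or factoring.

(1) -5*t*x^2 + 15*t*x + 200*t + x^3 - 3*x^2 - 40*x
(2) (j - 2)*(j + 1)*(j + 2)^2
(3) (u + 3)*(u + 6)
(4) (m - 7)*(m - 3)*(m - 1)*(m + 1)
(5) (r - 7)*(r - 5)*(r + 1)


(1) = (-5*t + x)*(x - 8)*(x + 5)
(2) = j^4 + 3*j^3 - 2*j^2 - 12*j - 8
(3) = u^2 + 9*u + 18
(4) = m^4 - 10*m^3 + 20*m^2 + 10*m - 21
(5) = r^3 - 11*r^2 + 23*r + 35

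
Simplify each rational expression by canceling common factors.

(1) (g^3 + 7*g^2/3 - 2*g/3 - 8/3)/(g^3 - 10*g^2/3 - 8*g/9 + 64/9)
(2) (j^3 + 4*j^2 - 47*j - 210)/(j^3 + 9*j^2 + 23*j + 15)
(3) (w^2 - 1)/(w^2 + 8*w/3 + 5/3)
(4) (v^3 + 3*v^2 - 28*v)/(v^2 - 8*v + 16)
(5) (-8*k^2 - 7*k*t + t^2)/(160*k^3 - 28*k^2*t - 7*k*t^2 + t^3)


(1) = (3*g^2 + 3*g - 6)/(3*g^2 - 14*g + 16)
(2) = (j^2 - j - 42)/(j^2 + 4*j + 3)
(3) = (3*w - 3)/(3*w + 5)
(4) = (v^2 + 7*v)/(v - 4)
(5) = (k + t)/(-20*k^2 + k*t + t^2)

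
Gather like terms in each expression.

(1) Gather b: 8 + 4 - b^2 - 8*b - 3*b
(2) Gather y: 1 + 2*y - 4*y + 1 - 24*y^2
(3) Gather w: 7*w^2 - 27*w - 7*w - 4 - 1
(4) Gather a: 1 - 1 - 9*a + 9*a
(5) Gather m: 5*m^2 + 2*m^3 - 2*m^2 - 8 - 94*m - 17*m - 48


(1) = -b^2 - 11*b + 12
(2) = -24*y^2 - 2*y + 2
(3) = 7*w^2 - 34*w - 5
(4) = 0
(5) = 2*m^3 + 3*m^2 - 111*m - 56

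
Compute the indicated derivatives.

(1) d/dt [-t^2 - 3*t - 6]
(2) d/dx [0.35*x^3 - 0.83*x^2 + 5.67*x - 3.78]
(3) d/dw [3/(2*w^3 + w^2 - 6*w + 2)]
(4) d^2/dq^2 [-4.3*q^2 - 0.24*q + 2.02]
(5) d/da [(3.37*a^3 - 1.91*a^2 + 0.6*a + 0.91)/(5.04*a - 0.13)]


(1) = -2*t - 3
(2) = 1.05*x^2 - 1.66*x + 5.67
(3) = 6*(-3*w^2 - w + 3)/(2*w^3 + w^2 - 6*w + 2)^2
(4) = -8.60000000000000
(5) = (33.9696*a^3 - 10.9407*a^2 + 0.4966*a - 4.6644)/(25.4016*a^2 - 1.3104*a + 0.0169)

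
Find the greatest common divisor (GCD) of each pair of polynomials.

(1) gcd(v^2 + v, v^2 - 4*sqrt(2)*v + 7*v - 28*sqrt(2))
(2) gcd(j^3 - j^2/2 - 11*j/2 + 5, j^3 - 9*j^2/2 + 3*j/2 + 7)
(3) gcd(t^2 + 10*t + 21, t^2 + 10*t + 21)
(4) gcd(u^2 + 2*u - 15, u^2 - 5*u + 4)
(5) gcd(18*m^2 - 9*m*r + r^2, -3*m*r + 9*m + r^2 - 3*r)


(1) = gcd(v*(v + 1), (v + 7)*(v - 4*sqrt(2))) = 1
(2) = gcd((j - 2)*(j - 1)*(j + 5/2), (j - 7/2)*(j - 2)*(j + 1)) = j - 2
(3) = t^2 + 10*t + 21
(4) = 1
(5) = -3*m + r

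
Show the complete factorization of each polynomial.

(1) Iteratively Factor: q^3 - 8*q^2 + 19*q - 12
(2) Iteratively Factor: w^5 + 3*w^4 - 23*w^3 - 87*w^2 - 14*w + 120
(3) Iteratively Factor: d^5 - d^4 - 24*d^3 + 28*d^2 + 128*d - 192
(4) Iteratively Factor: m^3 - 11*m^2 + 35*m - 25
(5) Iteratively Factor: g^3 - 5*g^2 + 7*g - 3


(1) = (q - 4)*(q^2 - 4*q + 3) = (q - 4)*(q - 1)*(q - 3)
(2) = (w - 5)*(w^4 + 8*w^3 + 17*w^2 - 2*w - 24) = (w - 5)*(w + 4)*(w^3 + 4*w^2 + w - 6) = (w - 5)*(w + 3)*(w + 4)*(w^2 + w - 2) = (w - 5)*(w - 1)*(w + 3)*(w + 4)*(w + 2)
(3) = (d + 3)*(d^4 - 4*d^3 - 12*d^2 + 64*d - 64) = (d - 2)*(d + 3)*(d^3 - 2*d^2 - 16*d + 32) = (d - 4)*(d - 2)*(d + 3)*(d^2 + 2*d - 8) = (d - 4)*(d - 2)^2*(d + 3)*(d + 4)
(4) = (m - 5)*(m^2 - 6*m + 5) = (m - 5)^2*(m - 1)
(5) = (g - 3)*(g^2 - 2*g + 1) = (g - 3)*(g - 1)*(g - 1)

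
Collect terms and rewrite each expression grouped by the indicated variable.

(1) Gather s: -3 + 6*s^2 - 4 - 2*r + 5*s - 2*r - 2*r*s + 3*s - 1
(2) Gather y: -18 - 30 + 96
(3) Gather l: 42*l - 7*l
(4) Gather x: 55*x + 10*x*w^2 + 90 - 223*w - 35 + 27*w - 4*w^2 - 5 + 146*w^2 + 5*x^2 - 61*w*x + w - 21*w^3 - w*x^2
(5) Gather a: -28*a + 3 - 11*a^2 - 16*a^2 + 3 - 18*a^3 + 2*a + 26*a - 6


(1) = -4*r + 6*s^2 + s*(8 - 2*r) - 8
(2) = 48
(3) = 35*l
(4) = -21*w^3 + 142*w^2 - 195*w + x^2*(5 - w) + x*(10*w^2 - 61*w + 55) + 50
(5) = -18*a^3 - 27*a^2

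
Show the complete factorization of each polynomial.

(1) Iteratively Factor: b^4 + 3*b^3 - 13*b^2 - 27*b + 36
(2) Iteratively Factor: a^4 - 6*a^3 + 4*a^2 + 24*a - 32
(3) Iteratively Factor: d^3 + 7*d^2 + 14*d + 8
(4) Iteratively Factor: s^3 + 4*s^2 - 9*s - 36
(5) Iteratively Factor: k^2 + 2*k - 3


(1) = (b + 3)*(b^3 - 13*b + 12) = (b - 1)*(b + 3)*(b^2 + b - 12) = (b - 1)*(b + 3)*(b + 4)*(b - 3)
(2) = (a - 4)*(a^3 - 2*a^2 - 4*a + 8) = (a - 4)*(a + 2)*(a^2 - 4*a + 4) = (a - 4)*(a - 2)*(a + 2)*(a - 2)
(3) = (d + 1)*(d^2 + 6*d + 8) = (d + 1)*(d + 2)*(d + 4)
(4) = (s - 3)*(s^2 + 7*s + 12) = (s - 3)*(s + 4)*(s + 3)
(5) = (k - 1)*(k + 3)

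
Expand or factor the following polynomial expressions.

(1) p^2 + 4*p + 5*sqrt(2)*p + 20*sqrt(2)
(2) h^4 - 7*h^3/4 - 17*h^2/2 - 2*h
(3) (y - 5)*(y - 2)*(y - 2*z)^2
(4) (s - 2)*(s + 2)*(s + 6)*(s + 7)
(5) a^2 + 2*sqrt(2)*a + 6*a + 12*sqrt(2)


(1) = (p + 4)*(p + 5*sqrt(2))
(2) = h*(h - 4)*(h + 1/4)*(h + 2)
(3) = y^4 - 4*y^3*z - 7*y^3 + 4*y^2*z^2 + 28*y^2*z + 10*y^2 - 28*y*z^2 - 40*y*z + 40*z^2
(4) = s^4 + 13*s^3 + 38*s^2 - 52*s - 168
(5) = (a + 6)*(a + 2*sqrt(2))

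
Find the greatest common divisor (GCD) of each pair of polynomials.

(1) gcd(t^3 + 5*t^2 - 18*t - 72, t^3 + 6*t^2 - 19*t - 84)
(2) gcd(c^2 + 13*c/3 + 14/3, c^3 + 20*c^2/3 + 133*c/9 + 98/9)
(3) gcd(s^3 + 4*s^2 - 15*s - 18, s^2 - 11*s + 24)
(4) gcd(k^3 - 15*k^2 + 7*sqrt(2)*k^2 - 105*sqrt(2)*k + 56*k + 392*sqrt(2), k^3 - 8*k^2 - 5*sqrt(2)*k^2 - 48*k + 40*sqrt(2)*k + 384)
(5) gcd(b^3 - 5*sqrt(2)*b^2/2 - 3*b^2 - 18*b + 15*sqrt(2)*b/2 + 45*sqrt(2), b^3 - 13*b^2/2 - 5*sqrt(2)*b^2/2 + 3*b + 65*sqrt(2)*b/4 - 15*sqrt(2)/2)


(1) = gcd((t - 4)*(t + 3)*(t + 6), (t - 4)*(t + 3)*(t + 7)) = t^2 - t - 12
(2) = gcd((c + 2)*(c + 7/3), (c + 2)*(c + 7/3)^2) = c^2 + 13*c/3 + 14/3
(3) = s - 3
(4) = gcd((k - 8)*(k - 7)*(k + 7*sqrt(2)), (k - 8)*(k - 8*sqrt(2))*(k + 3*sqrt(2))) = k - 8
(5) = gcd((b - 6)*(b + 3)*(b - 5*sqrt(2)/2), (b - 6)*(b - 1/2)*(b - 5*sqrt(2)/2)) = b^2 + b*(-6 - 5*sqrt(2)/2) + 15*sqrt(2)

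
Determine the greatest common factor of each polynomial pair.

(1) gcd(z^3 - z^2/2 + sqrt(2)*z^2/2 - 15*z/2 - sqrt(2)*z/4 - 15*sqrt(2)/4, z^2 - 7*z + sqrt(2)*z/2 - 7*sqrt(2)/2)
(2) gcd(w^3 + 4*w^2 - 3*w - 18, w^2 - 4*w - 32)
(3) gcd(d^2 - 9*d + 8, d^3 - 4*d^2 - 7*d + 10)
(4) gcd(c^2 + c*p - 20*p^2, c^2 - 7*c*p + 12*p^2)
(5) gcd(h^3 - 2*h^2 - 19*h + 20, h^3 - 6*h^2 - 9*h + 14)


(1) = z + sqrt(2)/2
(2) = 1
(3) = gcd((d - 8)*(d - 1), (d - 5)*(d - 1)*(d + 2)) = d - 1
(4) = -c + 4*p
(5) = h - 1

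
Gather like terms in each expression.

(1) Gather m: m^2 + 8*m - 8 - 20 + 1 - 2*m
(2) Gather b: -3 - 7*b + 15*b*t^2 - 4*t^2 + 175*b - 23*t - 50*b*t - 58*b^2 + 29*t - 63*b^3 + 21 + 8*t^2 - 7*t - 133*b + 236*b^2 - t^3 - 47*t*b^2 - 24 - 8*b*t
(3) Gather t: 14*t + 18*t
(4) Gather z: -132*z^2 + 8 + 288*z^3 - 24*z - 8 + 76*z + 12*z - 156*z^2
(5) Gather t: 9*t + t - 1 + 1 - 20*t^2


(1) = m^2 + 6*m - 27
(2) = -63*b^3 + b^2*(178 - 47*t) + b*(15*t^2 - 58*t + 35) - t^3 + 4*t^2 - t - 6
(3) = 32*t
(4) = 288*z^3 - 288*z^2 + 64*z
(5) = -20*t^2 + 10*t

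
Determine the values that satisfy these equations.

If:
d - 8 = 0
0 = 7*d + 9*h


Then:
d = 8
h = -56/9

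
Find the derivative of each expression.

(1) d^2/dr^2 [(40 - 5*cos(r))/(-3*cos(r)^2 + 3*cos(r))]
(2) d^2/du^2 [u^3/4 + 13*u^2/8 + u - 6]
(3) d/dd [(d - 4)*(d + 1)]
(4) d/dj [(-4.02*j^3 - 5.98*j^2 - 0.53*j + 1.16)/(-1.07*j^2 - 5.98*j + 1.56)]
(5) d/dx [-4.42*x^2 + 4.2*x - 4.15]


(1) = 5*(-sin(r)^4/cos(r)^3 + 30 + 6/cos(r) - 32/cos(r)^2 + 17/cos(r)^3)/(3*(cos(r) - 1)^2)
(2) = 3*u/2 + 13/4
(3) = 2*d - 3
(4) = (4.3014*j^4 + 48.0792*j^3 + 16.3797*j^2 - 16.1752*j + 6.11)/(1.1449*j^4 + 12.7972*j^3 + 32.422*j^2 - 18.6576*j + 2.4336)
(5) = 4.2 - 8.84*x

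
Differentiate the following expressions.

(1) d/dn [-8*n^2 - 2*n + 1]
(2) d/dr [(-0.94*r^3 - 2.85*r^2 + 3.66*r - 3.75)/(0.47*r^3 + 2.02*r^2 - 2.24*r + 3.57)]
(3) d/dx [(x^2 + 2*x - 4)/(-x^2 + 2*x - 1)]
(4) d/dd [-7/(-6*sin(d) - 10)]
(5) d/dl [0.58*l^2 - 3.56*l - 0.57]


(1) = -16*n - 2
(2) = (-0.5593*r^4 + 0.7708*r^3 - 5.7891*r^2 - 5.199*r + 4.6662)/(0.2209*r^6 + 1.8988*r^5 + 1.9748*r^4 - 5.6938*r^3 + 19.4404*r^2 - 15.9936*r + 12.7449)
(3) = 2*(2*x - 3)/(x^3 - 3*x^2 + 3*x - 1)
(4) = -21*cos(d)/(2*(3*sin(d) + 5)^2)
(5) = 1.16*l - 3.56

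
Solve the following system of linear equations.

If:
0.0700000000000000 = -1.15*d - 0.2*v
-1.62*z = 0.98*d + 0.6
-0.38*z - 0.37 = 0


Then:
d = 1.00
v = -6.08
z = -0.97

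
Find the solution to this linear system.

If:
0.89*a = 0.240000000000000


Then:
a = 0.27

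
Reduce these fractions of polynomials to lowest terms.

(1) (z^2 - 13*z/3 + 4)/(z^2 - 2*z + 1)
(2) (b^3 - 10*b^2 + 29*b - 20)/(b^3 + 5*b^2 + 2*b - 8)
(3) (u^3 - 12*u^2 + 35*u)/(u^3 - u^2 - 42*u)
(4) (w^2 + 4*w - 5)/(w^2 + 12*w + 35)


(1) = (3*z^2 - 13*z + 12)/(3*z^2 - 6*z + 3)
(2) = (b^2 - 9*b + 20)/(b^2 + 6*b + 8)
(3) = (u - 5)/(u + 6)
(4) = (w - 1)/(w + 7)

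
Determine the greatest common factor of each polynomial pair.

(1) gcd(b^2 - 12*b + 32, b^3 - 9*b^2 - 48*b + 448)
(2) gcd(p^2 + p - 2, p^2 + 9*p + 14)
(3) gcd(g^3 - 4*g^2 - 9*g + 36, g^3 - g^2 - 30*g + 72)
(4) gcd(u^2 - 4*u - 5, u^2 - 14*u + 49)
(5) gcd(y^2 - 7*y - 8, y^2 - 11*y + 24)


(1) = b - 8
(2) = gcd((p - 1)*(p + 2), (p + 2)*(p + 7)) = p + 2
(3) = g^2 - 7*g + 12
(4) = 1
(5) = y - 8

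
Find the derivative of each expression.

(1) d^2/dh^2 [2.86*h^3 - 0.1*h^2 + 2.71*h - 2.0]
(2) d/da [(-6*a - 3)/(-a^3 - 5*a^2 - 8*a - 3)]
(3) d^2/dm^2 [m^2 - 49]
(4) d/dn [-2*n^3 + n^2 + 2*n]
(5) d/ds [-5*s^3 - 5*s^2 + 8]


(1) = 17.16*h - 0.2
(2) = 3*(-4*a^3 - 13*a^2 - 10*a - 2)/(a^6 + 10*a^5 + 41*a^4 + 86*a^3 + 94*a^2 + 48*a + 9)
(3) = 2
(4) = -6*n^2 + 2*n + 2
(5) = 5*s*(-3*s - 2)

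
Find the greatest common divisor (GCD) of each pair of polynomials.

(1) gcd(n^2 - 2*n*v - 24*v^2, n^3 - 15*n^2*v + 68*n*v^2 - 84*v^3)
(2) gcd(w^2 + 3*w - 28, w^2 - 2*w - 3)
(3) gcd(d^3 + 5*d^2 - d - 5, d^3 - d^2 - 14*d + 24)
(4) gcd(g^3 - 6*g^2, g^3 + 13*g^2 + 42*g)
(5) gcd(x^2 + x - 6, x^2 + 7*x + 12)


(1) = gcd((n - 6*v)*(n + 4*v), (n - 7*v)*(n - 6*v)*(n - 2*v)) = -n + 6*v
(2) = gcd((w - 4)*(w + 7), (w - 3)*(w + 1)) = 1
(3) = 1
(4) = g
(5) = gcd((x - 2)*(x + 3), (x + 3)*(x + 4)) = x + 3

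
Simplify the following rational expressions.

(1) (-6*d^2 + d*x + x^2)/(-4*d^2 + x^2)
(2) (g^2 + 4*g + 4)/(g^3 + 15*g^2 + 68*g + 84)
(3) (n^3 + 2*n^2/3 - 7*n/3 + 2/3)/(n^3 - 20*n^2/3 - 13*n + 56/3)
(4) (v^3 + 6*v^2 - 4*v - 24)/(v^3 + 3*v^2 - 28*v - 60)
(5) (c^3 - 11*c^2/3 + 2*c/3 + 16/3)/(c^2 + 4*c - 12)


(1) = (3*d + x)/(2*d + x)
(2) = (g + 2)/(g^2 + 13*g + 42)
(3) = (3*n^2 + 5*n - 2)/(3*n^2 - 17*n - 56)
(4) = (v - 2)/(v - 5)
(5) = (3*c^2 - 5*c - 8)/(3*c + 18)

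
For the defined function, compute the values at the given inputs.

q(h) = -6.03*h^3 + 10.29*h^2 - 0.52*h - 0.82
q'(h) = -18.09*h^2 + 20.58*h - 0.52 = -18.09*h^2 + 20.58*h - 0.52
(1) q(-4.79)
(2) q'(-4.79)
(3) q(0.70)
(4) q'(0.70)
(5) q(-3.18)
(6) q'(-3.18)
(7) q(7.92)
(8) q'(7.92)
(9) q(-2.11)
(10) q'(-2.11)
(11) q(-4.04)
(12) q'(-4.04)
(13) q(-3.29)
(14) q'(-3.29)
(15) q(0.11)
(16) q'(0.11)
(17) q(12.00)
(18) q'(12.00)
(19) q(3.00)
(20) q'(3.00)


(1) = 900.48
(2) = -514.16
(3) = 1.79
(4) = 5.02
(5) = 298.80
(6) = -248.90
(7) = -2355.15
(8) = -972.25
(9) = 102.73
(10) = -124.48
(11) = 566.84
(12) = -378.92
(13) = 327.01
(14) = -264.04
(15) = -0.76
(16) = 1.52
(17) = -8945.14
(18) = -2358.52
(19) = -72.58
(20) = -101.59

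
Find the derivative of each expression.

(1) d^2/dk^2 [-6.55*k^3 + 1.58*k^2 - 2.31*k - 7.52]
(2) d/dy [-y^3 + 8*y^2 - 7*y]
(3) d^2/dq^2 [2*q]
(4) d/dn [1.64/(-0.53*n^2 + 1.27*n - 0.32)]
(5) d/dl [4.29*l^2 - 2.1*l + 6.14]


(1) = 3.16 - 39.3*k
(2) = -3*y^2 + 16*y - 7
(3) = 0
(4) = (1.7384*n - 2.0828)/(0.53*n^2 - 1.27*n + 0.32)^2
(5) = 8.58*l - 2.1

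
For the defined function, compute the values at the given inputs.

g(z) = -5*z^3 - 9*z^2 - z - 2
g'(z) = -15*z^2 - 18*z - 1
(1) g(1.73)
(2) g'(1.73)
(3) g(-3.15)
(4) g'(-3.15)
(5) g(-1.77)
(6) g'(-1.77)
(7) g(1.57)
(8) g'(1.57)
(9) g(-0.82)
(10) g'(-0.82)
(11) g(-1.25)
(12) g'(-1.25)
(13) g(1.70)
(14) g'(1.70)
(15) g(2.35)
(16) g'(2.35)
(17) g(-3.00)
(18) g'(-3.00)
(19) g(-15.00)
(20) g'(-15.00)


(1) = -56.55
(2) = -77.03
(3) = 68.13
(4) = -93.14
(5) = -0.70
(6) = -16.13
(7) = -45.10
(8) = -66.23
(9) = -4.47
(10) = 3.67
(11) = -5.05
(12) = -1.94
(13) = -54.27
(14) = -74.95
(15) = -118.94
(16) = -126.14
(17) = 55.00
(18) = -82.00
(19) = 14863.00
(20) = -3106.00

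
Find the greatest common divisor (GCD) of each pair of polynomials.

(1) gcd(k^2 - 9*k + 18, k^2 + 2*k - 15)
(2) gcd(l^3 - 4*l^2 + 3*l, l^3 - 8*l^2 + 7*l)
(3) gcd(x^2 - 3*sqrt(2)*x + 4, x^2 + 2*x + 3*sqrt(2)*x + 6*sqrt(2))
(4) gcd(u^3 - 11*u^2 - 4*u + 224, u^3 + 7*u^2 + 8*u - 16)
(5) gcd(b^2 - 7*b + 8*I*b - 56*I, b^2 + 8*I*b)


(1) = k - 3
(2) = l^2 - l
(3) = gcd((x - 2*sqrt(2))*(x - sqrt(2)), (x + 2)*(x + 3*sqrt(2))) = 1
(4) = u + 4
(5) = b + 8*I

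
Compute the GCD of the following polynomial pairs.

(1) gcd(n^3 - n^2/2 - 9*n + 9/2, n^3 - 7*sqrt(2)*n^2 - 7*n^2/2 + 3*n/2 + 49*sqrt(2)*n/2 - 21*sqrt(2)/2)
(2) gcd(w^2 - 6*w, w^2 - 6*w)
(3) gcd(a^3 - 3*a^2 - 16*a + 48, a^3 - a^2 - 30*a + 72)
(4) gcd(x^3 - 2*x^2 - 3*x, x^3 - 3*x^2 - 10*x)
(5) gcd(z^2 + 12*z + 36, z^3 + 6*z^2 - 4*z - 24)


(1) = n^2 - 7*n/2 + 3/2
(2) = w^2 - 6*w
(3) = a^2 - 7*a + 12
(4) = gcd(x*(x - 3)*(x + 1), x*(x - 5)*(x + 2)) = x
(5) = z + 6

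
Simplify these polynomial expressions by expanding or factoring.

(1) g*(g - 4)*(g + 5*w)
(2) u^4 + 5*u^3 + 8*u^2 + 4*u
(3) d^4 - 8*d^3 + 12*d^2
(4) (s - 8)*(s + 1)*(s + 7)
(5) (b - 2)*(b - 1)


(1) = g^3 + 5*g^2*w - 4*g^2 - 20*g*w
(2) = u*(u + 1)*(u + 2)^2
(3) = d^2*(d - 6)*(d - 2)
(4) = s^3 - 57*s - 56
(5) = b^2 - 3*b + 2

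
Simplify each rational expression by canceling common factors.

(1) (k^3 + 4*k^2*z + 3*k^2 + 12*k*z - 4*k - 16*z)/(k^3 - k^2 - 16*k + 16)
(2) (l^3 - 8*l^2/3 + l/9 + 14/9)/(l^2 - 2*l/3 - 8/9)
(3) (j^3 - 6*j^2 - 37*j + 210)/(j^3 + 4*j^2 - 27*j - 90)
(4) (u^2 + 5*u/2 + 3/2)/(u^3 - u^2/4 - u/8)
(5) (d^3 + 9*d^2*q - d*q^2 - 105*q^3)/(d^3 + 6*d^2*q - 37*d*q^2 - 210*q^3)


(1) = (k + 4*z)/(k - 4)
(2) = (3*l^2 - 10*l + 7)/(3*l - 4)
(3) = (j - 7)/(j + 3)
(4) = (8*u^2 + 20*u + 12)/(8*u^3 - 2*u^2 - u)
(5) = (-d + 3*q)/(-d + 6*q)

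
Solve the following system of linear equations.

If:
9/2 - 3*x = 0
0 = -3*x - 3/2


Then:
No Solution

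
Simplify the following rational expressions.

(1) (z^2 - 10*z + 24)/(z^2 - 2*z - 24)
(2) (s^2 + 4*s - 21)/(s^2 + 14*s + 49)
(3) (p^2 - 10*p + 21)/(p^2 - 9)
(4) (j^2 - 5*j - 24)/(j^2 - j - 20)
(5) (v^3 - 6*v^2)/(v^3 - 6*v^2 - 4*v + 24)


(1) = (z - 4)/(z + 4)
(2) = (s - 3)/(s + 7)
(3) = (p - 7)/(p + 3)
(4) = (j^2 - 5*j - 24)/(j^2 - j - 20)
(5) = v^2/(v^2 - 4)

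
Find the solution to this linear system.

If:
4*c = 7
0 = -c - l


Then:
c = 7/4
l = -7/4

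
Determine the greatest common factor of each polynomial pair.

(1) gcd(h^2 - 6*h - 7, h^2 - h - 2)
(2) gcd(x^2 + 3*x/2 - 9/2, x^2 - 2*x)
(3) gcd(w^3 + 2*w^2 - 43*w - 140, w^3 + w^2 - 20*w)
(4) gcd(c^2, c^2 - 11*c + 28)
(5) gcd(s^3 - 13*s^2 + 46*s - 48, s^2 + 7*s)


(1) = gcd((h - 7)*(h + 1), (h - 2)*(h + 1)) = h + 1
(2) = gcd((x - 3/2)*(x + 3), x*(x - 2)) = 1
(3) = gcd((w - 7)*(w + 4)*(w + 5), w*(w - 4)*(w + 5)) = w + 5
(4) = gcd(c^2, (c - 7)*(c - 4)) = 1
(5) = gcd((s - 8)*(s - 3)*(s - 2), s*(s + 7)) = 1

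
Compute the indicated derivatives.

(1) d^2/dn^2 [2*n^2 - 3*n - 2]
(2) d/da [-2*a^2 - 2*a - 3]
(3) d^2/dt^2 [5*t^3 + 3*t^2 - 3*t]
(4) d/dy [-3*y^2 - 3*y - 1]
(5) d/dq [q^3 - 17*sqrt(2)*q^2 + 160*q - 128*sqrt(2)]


(1) = 4
(2) = -4*a - 2
(3) = 30*t + 6
(4) = -6*y - 3
(5) = 3*q^2 - 34*sqrt(2)*q + 160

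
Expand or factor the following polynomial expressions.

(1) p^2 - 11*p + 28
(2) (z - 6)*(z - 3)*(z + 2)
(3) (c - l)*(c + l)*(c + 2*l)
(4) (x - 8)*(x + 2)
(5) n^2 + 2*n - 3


(1) = (p - 7)*(p - 4)
(2) = z^3 - 7*z^2 + 36
(3) = c^3 + 2*c^2*l - c*l^2 - 2*l^3
(4) = x^2 - 6*x - 16
(5) = (n - 1)*(n + 3)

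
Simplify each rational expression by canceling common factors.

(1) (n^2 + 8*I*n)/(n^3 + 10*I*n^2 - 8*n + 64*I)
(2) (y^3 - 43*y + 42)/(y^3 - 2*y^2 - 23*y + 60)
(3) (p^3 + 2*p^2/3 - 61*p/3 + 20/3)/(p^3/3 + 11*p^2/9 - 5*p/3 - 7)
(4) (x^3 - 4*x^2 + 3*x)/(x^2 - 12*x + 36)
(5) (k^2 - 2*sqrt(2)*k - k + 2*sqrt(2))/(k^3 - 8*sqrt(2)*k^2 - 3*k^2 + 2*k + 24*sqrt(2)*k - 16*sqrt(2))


(1) = n/(n^2 + 2*I*n + 8)
(2) = (y^3 - 43*y + 42)/(y^3 - 2*y^2 - 23*y + 60)
(3) = (9*p^3 + 6*p^2 - 183*p + 60)/(3*p^3 + 11*p^2 - 15*p - 63)
(4) = (x^3 - 4*x^2 + 3*x)/(x^2 - 12*x + 36)
(5) = (k - 2*sqrt(2))/(k^2 + k*(-8*sqrt(2) - 2) + 16*sqrt(2))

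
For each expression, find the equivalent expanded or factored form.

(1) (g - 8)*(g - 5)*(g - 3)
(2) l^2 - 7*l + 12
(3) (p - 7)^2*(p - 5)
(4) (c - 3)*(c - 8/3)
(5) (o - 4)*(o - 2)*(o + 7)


(1) = g^3 - 16*g^2 + 79*g - 120
(2) = (l - 4)*(l - 3)
(3) = p^3 - 19*p^2 + 119*p - 245
(4) = c^2 - 17*c/3 + 8
(5) = o^3 + o^2 - 34*o + 56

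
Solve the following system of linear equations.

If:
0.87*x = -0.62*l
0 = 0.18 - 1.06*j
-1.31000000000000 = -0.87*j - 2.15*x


Then:
j = 0.17
l = -0.76
x = 0.54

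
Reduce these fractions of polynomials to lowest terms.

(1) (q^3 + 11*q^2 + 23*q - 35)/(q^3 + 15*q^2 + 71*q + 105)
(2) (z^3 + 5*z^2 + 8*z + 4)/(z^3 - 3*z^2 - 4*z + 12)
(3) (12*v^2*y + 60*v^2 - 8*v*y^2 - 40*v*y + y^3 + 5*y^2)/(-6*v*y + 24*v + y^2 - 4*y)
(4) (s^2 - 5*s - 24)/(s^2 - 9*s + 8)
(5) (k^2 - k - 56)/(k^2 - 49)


(1) = (q - 1)/(q + 3)
(2) = (z^2 + 3*z + 2)/(z^2 - 5*z + 6)
(3) = (-2*v*y - 10*v + y^2 + 5*y)/(y - 4)
(4) = (s + 3)/(s - 1)
(5) = (k - 8)/(k - 7)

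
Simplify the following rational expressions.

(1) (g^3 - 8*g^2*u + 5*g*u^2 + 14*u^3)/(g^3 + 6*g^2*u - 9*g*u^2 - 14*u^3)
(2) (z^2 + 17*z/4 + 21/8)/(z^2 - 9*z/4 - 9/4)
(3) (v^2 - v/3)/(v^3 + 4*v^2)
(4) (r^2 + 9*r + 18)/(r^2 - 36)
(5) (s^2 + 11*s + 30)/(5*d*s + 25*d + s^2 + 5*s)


(1) = (g - 7*u)/(g + 7*u)
(2) = (2*z + 7)/(2*z - 6)
(3) = (3*v - 1)/(3*v^2 + 12*v)
(4) = (r + 3)/(r - 6)
(5) = (s + 6)/(5*d + s)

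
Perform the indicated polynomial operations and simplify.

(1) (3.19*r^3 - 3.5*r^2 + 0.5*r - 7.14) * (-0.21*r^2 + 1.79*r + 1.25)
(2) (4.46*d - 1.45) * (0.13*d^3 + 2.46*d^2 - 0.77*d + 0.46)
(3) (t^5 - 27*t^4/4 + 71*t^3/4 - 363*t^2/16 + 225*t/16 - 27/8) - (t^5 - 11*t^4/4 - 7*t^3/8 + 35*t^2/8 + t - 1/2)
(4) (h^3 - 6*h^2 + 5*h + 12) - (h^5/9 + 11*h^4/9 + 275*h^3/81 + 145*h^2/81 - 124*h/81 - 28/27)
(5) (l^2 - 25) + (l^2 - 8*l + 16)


(1) = -0.6699*r^5 + 6.4451*r^4 - 2.3825*r^3 - 1.9806*r^2 - 12.1556*r - 8.925
(2) = 0.5798*d^4 + 10.7831*d^3 - 7.0012*d^2 + 3.1681*d - 0.667
(3) = -4*t^4 + 149*t^3/8 - 433*t^2/16 + 209*t/16 - 23/8
(4) = -h^5/9 - 11*h^4/9 - 194*h^3/81 - 631*h^2/81 + 529*h/81 + 352/27
(5) = 2*l^2 - 8*l - 9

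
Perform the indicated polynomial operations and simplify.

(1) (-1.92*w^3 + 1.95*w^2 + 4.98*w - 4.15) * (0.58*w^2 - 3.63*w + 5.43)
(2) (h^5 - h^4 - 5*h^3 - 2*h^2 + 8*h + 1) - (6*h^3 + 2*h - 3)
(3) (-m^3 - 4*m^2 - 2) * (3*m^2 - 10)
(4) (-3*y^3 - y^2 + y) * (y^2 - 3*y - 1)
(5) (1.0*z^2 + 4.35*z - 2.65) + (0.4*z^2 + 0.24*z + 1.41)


(1) = -1.1136*w^5 + 8.1006*w^4 - 14.6157*w^3 - 9.8959*w^2 + 42.1059*w - 22.5345
(2) = h^5 - h^4 - 11*h^3 - 2*h^2 + 6*h + 4
(3) = -3*m^5 - 12*m^4 + 10*m^3 + 34*m^2 + 20
(4) = -3*y^5 + 8*y^4 + 7*y^3 - 2*y^2 - y
(5) = 1.4*z^2 + 4.59*z - 1.24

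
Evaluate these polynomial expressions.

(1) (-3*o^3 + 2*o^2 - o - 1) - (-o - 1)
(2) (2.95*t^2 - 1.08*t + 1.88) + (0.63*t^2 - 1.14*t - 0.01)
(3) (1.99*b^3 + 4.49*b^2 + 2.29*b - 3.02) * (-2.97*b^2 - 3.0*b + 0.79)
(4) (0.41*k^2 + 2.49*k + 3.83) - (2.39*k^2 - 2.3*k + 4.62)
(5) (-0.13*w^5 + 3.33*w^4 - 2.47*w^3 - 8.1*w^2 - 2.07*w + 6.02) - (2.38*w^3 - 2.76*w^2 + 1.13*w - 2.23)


(1) = -3*o^3 + 2*o^2
(2) = 3.58*t^2 - 2.22*t + 1.87
(3) = -5.9103*b^5 - 19.3053*b^4 - 18.6992*b^3 + 5.6465*b^2 + 10.8691*b - 2.3858
(4) = -1.98*k^2 + 4.79*k - 0.79
(5) = -0.13*w^5 + 3.33*w^4 - 4.85*w^3 - 5.34*w^2 - 3.2*w + 8.25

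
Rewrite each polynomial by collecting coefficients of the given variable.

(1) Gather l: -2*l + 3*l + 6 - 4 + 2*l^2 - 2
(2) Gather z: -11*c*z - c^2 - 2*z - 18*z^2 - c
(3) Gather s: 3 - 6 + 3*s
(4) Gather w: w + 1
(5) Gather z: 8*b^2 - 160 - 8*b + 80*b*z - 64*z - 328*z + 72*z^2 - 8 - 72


(1) = 2*l^2 + l
(2) = -c^2 - c - 18*z^2 + z*(-11*c - 2)
(3) = 3*s - 3
(4) = w + 1
(5) = 8*b^2 - 8*b + 72*z^2 + z*(80*b - 392) - 240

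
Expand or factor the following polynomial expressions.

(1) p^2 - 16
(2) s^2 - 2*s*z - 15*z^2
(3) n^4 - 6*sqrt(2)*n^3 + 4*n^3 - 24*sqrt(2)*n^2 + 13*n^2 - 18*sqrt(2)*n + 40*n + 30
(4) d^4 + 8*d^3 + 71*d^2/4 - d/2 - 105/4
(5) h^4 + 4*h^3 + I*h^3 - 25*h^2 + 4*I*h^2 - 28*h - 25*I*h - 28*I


(1) = (p - 4)*(p + 4)
(2) = (s - 5*z)*(s + 3*z)
(3) = (n + 1)*(n + 3)*(n - 5*sqrt(2))*(n - sqrt(2))
(4) = (d - 1)*(d + 5/2)*(d + 3)*(d + 7/2)
(5) = (h - 4)*(h + 1)*(h + 7)*(h + I)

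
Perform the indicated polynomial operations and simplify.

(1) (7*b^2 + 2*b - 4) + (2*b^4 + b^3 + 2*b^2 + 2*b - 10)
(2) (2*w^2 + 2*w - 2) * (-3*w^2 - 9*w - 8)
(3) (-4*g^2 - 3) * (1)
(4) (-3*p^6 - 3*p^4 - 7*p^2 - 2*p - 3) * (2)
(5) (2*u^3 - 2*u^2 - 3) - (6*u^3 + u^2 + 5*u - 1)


(1) = 2*b^4 + b^3 + 9*b^2 + 4*b - 14
(2) = -6*w^4 - 24*w^3 - 28*w^2 + 2*w + 16
(3) = -4*g^2 - 3
(4) = -6*p^6 - 6*p^4 - 14*p^2 - 4*p - 6
(5) = -4*u^3 - 3*u^2 - 5*u - 2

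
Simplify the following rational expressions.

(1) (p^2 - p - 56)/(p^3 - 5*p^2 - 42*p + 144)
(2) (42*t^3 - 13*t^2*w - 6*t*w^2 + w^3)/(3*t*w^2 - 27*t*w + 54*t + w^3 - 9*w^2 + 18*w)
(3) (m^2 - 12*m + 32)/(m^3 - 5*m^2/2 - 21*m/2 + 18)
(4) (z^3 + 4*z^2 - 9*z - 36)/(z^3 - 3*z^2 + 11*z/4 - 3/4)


(1) = (p + 7)/(p^2 + 3*p - 18)
(2) = (14*t^2 - 9*t*w + w^2)/(w^2 - 9*w + 18)
(3) = (2*m - 16)/(2*m^2 + 3*m - 9)
(4) = (4*z^3 + 16*z^2 - 36*z - 144)/(4*z^3 - 12*z^2 + 11*z - 3)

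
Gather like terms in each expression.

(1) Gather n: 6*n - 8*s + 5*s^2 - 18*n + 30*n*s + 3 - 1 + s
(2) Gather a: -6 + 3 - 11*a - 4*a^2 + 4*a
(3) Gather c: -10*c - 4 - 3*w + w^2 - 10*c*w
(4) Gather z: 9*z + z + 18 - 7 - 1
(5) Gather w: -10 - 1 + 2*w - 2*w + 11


(1) = n*(30*s - 12) + 5*s^2 - 7*s + 2
(2) = -4*a^2 - 7*a - 3
(3) = c*(-10*w - 10) + w^2 - 3*w - 4
(4) = 10*z + 10
(5) = 0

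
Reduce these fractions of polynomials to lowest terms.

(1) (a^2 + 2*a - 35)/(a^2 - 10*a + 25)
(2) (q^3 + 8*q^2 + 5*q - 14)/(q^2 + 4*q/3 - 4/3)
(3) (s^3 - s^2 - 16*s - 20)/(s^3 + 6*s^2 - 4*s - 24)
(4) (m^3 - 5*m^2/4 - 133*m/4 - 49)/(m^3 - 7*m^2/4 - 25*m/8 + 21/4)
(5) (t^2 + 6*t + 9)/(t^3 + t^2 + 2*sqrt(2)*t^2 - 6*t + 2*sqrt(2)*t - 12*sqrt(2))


(1) = (a + 7)/(a - 5)
(2) = (3*q^2 + 18*q - 21)/(3*q - 2)
(3) = (s^2 - 3*s - 10)/(s^2 + 4*s - 12)
(4) = (2*m^2 - 6*m - 56)/(2*m^2 - 7*m + 6)
(5) = (t + 3)/(t^2 + t*(-2 + 2*sqrt(2)) - 4*sqrt(2))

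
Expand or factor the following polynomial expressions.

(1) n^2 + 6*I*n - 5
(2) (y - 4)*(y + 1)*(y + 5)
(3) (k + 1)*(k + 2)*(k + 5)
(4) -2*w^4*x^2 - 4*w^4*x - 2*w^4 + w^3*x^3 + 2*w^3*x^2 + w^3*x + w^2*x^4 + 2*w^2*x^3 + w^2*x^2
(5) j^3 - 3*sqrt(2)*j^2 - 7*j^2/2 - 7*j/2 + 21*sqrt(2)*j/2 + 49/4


(1) = (n + I)*(n + 5*I)
(2) = y^3 + 2*y^2 - 19*y - 20
(3) = k^3 + 8*k^2 + 17*k + 10
(4) = (-w + x)*(2*w + x)*(w*x + w)^2
(5) = (j - 7/2)*(j - 7*sqrt(2)/2)*(j + sqrt(2)/2)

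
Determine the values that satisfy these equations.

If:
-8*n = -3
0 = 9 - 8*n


Then:
No Solution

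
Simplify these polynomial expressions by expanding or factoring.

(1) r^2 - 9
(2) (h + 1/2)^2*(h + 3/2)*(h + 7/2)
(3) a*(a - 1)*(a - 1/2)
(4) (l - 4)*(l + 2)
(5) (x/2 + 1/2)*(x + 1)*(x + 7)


(1) = (r - 3)*(r + 3)
(2) = h^4 + 6*h^3 + 21*h^2/2 + 13*h/2 + 21/16
(3) = a^3 - 3*a^2/2 + a/2
(4) = l^2 - 2*l - 8
(5) = x^3/2 + 9*x^2/2 + 15*x/2 + 7/2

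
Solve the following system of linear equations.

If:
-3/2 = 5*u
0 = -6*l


Then:
l = 0
u = -3/10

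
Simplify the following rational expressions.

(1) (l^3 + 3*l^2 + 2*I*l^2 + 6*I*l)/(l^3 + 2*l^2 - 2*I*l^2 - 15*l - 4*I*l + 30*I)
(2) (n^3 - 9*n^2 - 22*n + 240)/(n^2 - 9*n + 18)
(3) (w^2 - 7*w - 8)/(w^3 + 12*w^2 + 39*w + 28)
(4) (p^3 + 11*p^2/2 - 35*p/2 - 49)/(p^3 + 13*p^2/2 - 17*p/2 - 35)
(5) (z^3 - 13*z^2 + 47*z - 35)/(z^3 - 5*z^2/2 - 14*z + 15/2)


(1) = (l^3 + l^2*(3 + 2*I) + 6*I*l)/(l^3 + l^2*(2 - 2*I) + l*(-15 - 4*I) + 30*I)
(2) = (n^2 - 3*n - 40)/(n - 3)
(3) = (w - 8)/(w^2 + 11*w + 28)
(4) = (2*p - 7)/(2*p - 5)
(5) = (2*z^2 - 16*z + 14)/(2*z^2 + 5*z - 3)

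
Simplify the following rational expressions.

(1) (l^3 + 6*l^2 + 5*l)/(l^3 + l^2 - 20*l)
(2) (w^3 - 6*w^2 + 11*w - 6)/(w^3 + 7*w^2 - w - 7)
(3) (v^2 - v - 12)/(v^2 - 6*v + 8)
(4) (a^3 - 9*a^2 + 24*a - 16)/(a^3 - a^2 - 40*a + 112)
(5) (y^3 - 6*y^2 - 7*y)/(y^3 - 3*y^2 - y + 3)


(1) = (l + 1)/(l - 4)
(2) = (w^2 - 5*w + 6)/(w^2 + 8*w + 7)
(3) = (v + 3)/(v - 2)
(4) = (a - 1)/(a + 7)
(5) = (y^2 - 7*y)/(y^2 - 4*y + 3)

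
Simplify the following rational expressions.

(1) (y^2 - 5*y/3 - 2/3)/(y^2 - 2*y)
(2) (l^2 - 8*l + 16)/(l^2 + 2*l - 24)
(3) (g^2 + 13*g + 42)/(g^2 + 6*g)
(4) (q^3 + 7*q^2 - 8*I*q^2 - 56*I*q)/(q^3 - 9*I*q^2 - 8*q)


(1) = (3*y + 1)/(3*y)
(2) = (l - 4)/(l + 6)
(3) = (g + 7)/g
(4) = (q + 7)/(q - I)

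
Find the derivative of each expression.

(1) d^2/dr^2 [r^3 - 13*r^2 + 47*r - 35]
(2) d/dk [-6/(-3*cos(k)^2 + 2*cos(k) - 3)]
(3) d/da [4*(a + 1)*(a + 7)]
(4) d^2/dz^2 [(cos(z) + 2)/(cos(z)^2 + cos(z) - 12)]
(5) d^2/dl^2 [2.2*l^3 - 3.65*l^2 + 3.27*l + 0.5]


(1) = 6*r - 26
(2) = 12*(3*cos(k) - 1)*sin(k)/(3*cos(k)^2 - 2*cos(k) + 3)^2
(3) = 8*a + 32
(4) = (-9*(1 - cos(2*z))^2*cos(z)/4 - 7*(1 - cos(2*z))^2/4 - 281*cos(z)/2 - 56*cos(2*z) - 21*cos(3*z) + cos(5*z)/2 + 27)/((cos(z) - 3)^3*(cos(z) + 4)^3)
(5) = 13.2*l - 7.3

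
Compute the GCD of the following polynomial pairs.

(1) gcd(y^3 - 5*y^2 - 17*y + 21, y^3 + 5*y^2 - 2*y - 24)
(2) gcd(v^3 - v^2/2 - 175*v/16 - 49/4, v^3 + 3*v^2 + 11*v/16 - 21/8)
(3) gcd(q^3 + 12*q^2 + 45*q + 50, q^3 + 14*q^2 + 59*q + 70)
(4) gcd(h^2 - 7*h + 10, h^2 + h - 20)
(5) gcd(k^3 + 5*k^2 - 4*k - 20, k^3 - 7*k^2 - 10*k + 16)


(1) = gcd((y - 7)*(y - 1)*(y + 3), (y - 2)*(y + 3)*(y + 4)) = y + 3
(2) = v + 7/4
(3) = gcd((q + 2)*(q + 5)^2, (q + 2)*(q + 5)*(q + 7)) = q^2 + 7*q + 10
(4) = gcd((h - 5)*(h - 2), (h - 4)*(h + 5)) = 1
(5) = gcd((k - 2)*(k + 2)*(k + 5), (k - 8)*(k - 1)*(k + 2)) = k + 2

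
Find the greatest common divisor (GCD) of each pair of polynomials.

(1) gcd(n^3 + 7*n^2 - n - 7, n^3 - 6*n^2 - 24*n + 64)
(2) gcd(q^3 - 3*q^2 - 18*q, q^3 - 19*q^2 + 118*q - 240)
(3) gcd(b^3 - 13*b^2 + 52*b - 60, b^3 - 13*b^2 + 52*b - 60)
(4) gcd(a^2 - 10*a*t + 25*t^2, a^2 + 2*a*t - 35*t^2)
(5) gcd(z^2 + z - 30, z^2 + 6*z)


(1) = 1
(2) = gcd(q*(q - 6)*(q + 3), (q - 8)*(q - 6)*(q - 5)) = q - 6
(3) = b^3 - 13*b^2 + 52*b - 60
(4) = gcd((a - 5*t)^2, (a - 5*t)*(a + 7*t)) = -a + 5*t
(5) = gcd((z - 5)*(z + 6), z*(z + 6)) = z + 6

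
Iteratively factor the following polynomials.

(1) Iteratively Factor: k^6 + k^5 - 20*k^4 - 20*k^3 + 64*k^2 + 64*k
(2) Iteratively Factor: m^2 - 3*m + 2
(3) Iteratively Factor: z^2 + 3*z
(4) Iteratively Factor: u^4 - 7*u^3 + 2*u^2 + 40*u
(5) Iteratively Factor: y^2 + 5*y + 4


(1) = (k + 1)*(k^5 - 20*k^3 + 64*k) = (k + 1)*(k + 4)*(k^4 - 4*k^3 - 4*k^2 + 16*k) = k*(k + 1)*(k + 4)*(k^3 - 4*k^2 - 4*k + 16) = k*(k - 4)*(k + 1)*(k + 4)*(k^2 - 4) = k*(k - 4)*(k + 1)*(k + 2)*(k + 4)*(k - 2)
(2) = (m - 2)*(m - 1)
(3) = (z + 3)*(z)
(4) = (u - 5)*(u^3 - 2*u^2 - 8*u) = u*(u - 5)*(u^2 - 2*u - 8) = u*(u - 5)*(u + 2)*(u - 4)
(5) = (y + 4)*(y + 1)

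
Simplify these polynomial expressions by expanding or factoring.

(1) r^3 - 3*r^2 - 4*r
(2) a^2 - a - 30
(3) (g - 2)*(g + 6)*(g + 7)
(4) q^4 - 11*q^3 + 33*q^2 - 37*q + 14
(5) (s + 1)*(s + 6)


(1) = r*(r - 4)*(r + 1)
(2) = (a - 6)*(a + 5)
(3) = g^3 + 11*g^2 + 16*g - 84
(4) = (q - 7)*(q - 2)*(q - 1)^2
(5) = s^2 + 7*s + 6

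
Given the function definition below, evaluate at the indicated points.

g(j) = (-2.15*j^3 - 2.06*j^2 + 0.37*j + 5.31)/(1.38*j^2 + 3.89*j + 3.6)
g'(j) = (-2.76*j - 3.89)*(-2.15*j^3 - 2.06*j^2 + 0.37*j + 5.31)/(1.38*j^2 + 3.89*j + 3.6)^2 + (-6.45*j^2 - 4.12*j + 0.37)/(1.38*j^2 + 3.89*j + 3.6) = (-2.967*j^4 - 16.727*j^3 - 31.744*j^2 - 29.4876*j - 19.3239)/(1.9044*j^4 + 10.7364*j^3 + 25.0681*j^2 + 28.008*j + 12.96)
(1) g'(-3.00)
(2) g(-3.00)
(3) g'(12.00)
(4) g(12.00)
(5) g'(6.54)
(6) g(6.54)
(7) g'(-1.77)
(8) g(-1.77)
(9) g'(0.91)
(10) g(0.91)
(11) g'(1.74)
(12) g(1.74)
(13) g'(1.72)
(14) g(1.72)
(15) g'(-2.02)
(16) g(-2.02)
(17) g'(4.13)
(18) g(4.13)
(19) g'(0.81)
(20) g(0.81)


(1) = -0.28
(2) = 10.05
(3) = -1.54
(4) = -16.07
(5) = -1.51
(6) = -7.74
(7) = -2.74
(8) = 9.75
(9) = -1.27
(10) = 0.28
(11) = -1.33
(12) = -0.80
(13) = -1.33
(14) = -0.77
(15) = -0.43
(16) = 10.11
(17) = -1.46
(18) = -4.16
(19) = -1.27
(20) = 0.41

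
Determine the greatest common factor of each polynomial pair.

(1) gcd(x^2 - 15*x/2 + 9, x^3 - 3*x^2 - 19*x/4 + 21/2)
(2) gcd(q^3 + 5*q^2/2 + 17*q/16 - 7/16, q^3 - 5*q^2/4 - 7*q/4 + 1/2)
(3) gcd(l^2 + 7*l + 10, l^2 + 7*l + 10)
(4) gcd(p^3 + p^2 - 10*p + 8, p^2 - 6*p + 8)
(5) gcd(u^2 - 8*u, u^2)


(1) = gcd((x - 6)*(x - 3/2), (x - 7/2)*(x - 3/2)*(x + 2)) = x - 3/2
(2) = gcd((q - 1/4)*(q + 1)*(q + 7/4), (q - 2)*(q - 1/4)*(q + 1)) = q^2 + 3*q/4 - 1/4
(3) = gcd((l + 2)*(l + 5), (l + 2)*(l + 5)) = l^2 + 7*l + 10
(4) = p - 2
(5) = u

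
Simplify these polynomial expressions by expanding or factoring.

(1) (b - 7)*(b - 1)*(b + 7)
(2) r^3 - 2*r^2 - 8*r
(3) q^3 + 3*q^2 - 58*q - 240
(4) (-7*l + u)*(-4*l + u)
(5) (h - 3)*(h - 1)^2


(1) = b^3 - b^2 - 49*b + 49
(2) = r*(r - 4)*(r + 2)
(3) = (q - 8)*(q + 5)*(q + 6)
(4) = 28*l^2 - 11*l*u + u^2
(5) = h^3 - 5*h^2 + 7*h - 3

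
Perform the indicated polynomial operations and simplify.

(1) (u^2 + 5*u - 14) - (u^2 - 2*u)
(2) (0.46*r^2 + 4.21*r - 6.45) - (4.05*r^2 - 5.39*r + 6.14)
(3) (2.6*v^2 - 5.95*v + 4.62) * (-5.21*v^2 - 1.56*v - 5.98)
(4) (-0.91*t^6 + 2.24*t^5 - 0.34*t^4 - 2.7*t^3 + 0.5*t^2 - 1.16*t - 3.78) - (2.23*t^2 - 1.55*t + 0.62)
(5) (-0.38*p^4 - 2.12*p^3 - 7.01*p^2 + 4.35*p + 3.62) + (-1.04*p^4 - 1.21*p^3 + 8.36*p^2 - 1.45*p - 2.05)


(1) = 7*u - 14
(2) = -3.59*r^2 + 9.6*r - 12.59
(3) = -13.546*v^4 + 26.9435*v^3 - 30.3362*v^2 + 28.3738*v - 27.6276
(4) = -0.91*t^6 + 2.24*t^5 - 0.34*t^4 - 2.7*t^3 - 1.73*t^2 + 0.39*t - 4.4
(5) = -1.42*p^4 - 3.33*p^3 + 1.35*p^2 + 2.9*p + 1.57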